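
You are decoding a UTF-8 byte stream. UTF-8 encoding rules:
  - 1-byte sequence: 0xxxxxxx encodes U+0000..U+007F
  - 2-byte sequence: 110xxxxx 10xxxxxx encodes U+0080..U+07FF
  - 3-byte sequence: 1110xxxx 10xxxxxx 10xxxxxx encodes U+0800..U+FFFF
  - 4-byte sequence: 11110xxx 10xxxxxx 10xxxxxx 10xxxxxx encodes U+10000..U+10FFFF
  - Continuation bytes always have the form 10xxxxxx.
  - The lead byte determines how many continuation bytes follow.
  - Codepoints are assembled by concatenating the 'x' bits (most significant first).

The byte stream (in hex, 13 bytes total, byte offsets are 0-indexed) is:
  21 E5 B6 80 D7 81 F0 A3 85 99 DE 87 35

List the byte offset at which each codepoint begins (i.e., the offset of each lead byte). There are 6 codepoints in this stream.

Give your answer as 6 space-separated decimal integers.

Byte[0]=21: 1-byte ASCII. cp=U+0021
Byte[1]=E5: 3-byte lead, need 2 cont bytes. acc=0x5
Byte[2]=B6: continuation. acc=(acc<<6)|0x36=0x176
Byte[3]=80: continuation. acc=(acc<<6)|0x00=0x5D80
Completed: cp=U+5D80 (starts at byte 1)
Byte[4]=D7: 2-byte lead, need 1 cont bytes. acc=0x17
Byte[5]=81: continuation. acc=(acc<<6)|0x01=0x5C1
Completed: cp=U+05C1 (starts at byte 4)
Byte[6]=F0: 4-byte lead, need 3 cont bytes. acc=0x0
Byte[7]=A3: continuation. acc=(acc<<6)|0x23=0x23
Byte[8]=85: continuation. acc=(acc<<6)|0x05=0x8C5
Byte[9]=99: continuation. acc=(acc<<6)|0x19=0x23159
Completed: cp=U+23159 (starts at byte 6)
Byte[10]=DE: 2-byte lead, need 1 cont bytes. acc=0x1E
Byte[11]=87: continuation. acc=(acc<<6)|0x07=0x787
Completed: cp=U+0787 (starts at byte 10)
Byte[12]=35: 1-byte ASCII. cp=U+0035

Answer: 0 1 4 6 10 12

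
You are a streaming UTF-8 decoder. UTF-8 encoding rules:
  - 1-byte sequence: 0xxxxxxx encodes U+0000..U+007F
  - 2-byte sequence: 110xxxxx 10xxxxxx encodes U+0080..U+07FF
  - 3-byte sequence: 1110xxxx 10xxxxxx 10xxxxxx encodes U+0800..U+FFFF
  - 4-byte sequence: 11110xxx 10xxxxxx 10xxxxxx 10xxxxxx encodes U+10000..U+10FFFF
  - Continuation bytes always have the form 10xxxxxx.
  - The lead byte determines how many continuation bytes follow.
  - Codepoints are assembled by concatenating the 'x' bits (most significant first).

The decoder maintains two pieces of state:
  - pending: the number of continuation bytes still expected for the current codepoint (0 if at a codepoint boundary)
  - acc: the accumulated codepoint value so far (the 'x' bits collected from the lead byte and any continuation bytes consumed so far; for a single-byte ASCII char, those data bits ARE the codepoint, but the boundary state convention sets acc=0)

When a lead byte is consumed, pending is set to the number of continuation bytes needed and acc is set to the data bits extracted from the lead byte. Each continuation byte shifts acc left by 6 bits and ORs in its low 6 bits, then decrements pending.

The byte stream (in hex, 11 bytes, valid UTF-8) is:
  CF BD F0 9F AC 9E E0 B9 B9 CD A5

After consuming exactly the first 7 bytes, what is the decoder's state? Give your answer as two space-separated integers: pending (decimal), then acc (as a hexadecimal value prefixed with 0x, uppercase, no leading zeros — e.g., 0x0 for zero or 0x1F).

Byte[0]=CF: 2-byte lead. pending=1, acc=0xF
Byte[1]=BD: continuation. acc=(acc<<6)|0x3D=0x3FD, pending=0
Byte[2]=F0: 4-byte lead. pending=3, acc=0x0
Byte[3]=9F: continuation. acc=(acc<<6)|0x1F=0x1F, pending=2
Byte[4]=AC: continuation. acc=(acc<<6)|0x2C=0x7EC, pending=1
Byte[5]=9E: continuation. acc=(acc<<6)|0x1E=0x1FB1E, pending=0
Byte[6]=E0: 3-byte lead. pending=2, acc=0x0

Answer: 2 0x0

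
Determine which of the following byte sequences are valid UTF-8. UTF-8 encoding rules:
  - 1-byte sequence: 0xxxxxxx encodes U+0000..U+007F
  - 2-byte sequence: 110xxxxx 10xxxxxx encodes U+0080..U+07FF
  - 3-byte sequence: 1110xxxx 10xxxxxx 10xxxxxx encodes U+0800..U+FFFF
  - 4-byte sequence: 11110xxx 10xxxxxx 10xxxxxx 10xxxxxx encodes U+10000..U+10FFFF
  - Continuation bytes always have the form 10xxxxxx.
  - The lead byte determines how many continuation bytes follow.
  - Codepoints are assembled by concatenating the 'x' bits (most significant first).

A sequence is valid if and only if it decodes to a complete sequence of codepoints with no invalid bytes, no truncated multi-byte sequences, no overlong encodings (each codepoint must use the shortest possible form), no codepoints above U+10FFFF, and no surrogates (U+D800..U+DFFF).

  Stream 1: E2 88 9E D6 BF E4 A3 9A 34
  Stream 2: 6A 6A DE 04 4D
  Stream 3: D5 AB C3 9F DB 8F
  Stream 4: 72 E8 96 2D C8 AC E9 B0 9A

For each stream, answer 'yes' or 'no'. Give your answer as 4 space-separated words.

Answer: yes no yes no

Derivation:
Stream 1: decodes cleanly. VALID
Stream 2: error at byte offset 3. INVALID
Stream 3: decodes cleanly. VALID
Stream 4: error at byte offset 3. INVALID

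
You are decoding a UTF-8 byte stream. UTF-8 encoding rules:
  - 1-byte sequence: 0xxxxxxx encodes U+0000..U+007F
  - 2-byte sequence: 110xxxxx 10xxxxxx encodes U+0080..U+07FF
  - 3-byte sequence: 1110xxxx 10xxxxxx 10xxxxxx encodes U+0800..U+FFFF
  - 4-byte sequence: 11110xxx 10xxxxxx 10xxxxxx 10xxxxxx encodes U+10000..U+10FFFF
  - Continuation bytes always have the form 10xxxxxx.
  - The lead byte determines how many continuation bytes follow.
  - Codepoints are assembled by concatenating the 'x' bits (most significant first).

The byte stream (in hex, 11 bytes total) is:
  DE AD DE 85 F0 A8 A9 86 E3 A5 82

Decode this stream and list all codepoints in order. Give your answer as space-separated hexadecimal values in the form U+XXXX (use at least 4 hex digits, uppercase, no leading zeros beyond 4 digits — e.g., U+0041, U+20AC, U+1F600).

Answer: U+07AD U+0785 U+28A46 U+3942

Derivation:
Byte[0]=DE: 2-byte lead, need 1 cont bytes. acc=0x1E
Byte[1]=AD: continuation. acc=(acc<<6)|0x2D=0x7AD
Completed: cp=U+07AD (starts at byte 0)
Byte[2]=DE: 2-byte lead, need 1 cont bytes. acc=0x1E
Byte[3]=85: continuation. acc=(acc<<6)|0x05=0x785
Completed: cp=U+0785 (starts at byte 2)
Byte[4]=F0: 4-byte lead, need 3 cont bytes. acc=0x0
Byte[5]=A8: continuation. acc=(acc<<6)|0x28=0x28
Byte[6]=A9: continuation. acc=(acc<<6)|0x29=0xA29
Byte[7]=86: continuation. acc=(acc<<6)|0x06=0x28A46
Completed: cp=U+28A46 (starts at byte 4)
Byte[8]=E3: 3-byte lead, need 2 cont bytes. acc=0x3
Byte[9]=A5: continuation. acc=(acc<<6)|0x25=0xE5
Byte[10]=82: continuation. acc=(acc<<6)|0x02=0x3942
Completed: cp=U+3942 (starts at byte 8)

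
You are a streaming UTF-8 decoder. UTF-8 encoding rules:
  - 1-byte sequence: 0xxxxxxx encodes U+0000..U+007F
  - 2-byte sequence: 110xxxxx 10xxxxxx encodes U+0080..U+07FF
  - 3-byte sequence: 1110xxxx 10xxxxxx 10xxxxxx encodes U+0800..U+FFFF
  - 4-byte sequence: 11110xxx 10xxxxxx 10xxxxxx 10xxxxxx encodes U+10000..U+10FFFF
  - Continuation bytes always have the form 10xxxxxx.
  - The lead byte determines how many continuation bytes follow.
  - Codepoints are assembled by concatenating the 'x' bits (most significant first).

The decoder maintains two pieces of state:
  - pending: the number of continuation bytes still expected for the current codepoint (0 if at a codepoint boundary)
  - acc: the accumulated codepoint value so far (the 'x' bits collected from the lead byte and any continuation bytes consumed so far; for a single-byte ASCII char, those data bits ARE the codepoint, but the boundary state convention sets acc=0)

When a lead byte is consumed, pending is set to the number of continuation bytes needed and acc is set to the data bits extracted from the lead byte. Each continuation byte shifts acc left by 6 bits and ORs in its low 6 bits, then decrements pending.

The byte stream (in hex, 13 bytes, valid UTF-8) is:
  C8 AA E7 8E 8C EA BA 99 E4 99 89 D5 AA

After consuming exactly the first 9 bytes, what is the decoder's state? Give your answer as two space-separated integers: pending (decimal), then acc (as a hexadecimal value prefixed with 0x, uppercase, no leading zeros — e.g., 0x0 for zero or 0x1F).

Answer: 2 0x4

Derivation:
Byte[0]=C8: 2-byte lead. pending=1, acc=0x8
Byte[1]=AA: continuation. acc=(acc<<6)|0x2A=0x22A, pending=0
Byte[2]=E7: 3-byte lead. pending=2, acc=0x7
Byte[3]=8E: continuation. acc=(acc<<6)|0x0E=0x1CE, pending=1
Byte[4]=8C: continuation. acc=(acc<<6)|0x0C=0x738C, pending=0
Byte[5]=EA: 3-byte lead. pending=2, acc=0xA
Byte[6]=BA: continuation. acc=(acc<<6)|0x3A=0x2BA, pending=1
Byte[7]=99: continuation. acc=(acc<<6)|0x19=0xAE99, pending=0
Byte[8]=E4: 3-byte lead. pending=2, acc=0x4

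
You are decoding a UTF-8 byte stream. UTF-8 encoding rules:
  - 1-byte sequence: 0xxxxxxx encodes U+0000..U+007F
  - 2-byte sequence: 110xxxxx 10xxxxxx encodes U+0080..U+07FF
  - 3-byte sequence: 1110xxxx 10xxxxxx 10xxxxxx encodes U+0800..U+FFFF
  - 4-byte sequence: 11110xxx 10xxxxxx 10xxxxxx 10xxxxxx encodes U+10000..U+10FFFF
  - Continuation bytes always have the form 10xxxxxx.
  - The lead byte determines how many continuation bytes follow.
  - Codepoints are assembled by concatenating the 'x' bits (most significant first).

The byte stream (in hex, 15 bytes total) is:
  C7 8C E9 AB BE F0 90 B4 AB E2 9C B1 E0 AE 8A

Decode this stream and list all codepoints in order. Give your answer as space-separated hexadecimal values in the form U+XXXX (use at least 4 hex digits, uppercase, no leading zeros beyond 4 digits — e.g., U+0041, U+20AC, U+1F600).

Answer: U+01CC U+9AFE U+10D2B U+2731 U+0B8A

Derivation:
Byte[0]=C7: 2-byte lead, need 1 cont bytes. acc=0x7
Byte[1]=8C: continuation. acc=(acc<<6)|0x0C=0x1CC
Completed: cp=U+01CC (starts at byte 0)
Byte[2]=E9: 3-byte lead, need 2 cont bytes. acc=0x9
Byte[3]=AB: continuation. acc=(acc<<6)|0x2B=0x26B
Byte[4]=BE: continuation. acc=(acc<<6)|0x3E=0x9AFE
Completed: cp=U+9AFE (starts at byte 2)
Byte[5]=F0: 4-byte lead, need 3 cont bytes. acc=0x0
Byte[6]=90: continuation. acc=(acc<<6)|0x10=0x10
Byte[7]=B4: continuation. acc=(acc<<6)|0x34=0x434
Byte[8]=AB: continuation. acc=(acc<<6)|0x2B=0x10D2B
Completed: cp=U+10D2B (starts at byte 5)
Byte[9]=E2: 3-byte lead, need 2 cont bytes. acc=0x2
Byte[10]=9C: continuation. acc=(acc<<6)|0x1C=0x9C
Byte[11]=B1: continuation. acc=(acc<<6)|0x31=0x2731
Completed: cp=U+2731 (starts at byte 9)
Byte[12]=E0: 3-byte lead, need 2 cont bytes. acc=0x0
Byte[13]=AE: continuation. acc=(acc<<6)|0x2E=0x2E
Byte[14]=8A: continuation. acc=(acc<<6)|0x0A=0xB8A
Completed: cp=U+0B8A (starts at byte 12)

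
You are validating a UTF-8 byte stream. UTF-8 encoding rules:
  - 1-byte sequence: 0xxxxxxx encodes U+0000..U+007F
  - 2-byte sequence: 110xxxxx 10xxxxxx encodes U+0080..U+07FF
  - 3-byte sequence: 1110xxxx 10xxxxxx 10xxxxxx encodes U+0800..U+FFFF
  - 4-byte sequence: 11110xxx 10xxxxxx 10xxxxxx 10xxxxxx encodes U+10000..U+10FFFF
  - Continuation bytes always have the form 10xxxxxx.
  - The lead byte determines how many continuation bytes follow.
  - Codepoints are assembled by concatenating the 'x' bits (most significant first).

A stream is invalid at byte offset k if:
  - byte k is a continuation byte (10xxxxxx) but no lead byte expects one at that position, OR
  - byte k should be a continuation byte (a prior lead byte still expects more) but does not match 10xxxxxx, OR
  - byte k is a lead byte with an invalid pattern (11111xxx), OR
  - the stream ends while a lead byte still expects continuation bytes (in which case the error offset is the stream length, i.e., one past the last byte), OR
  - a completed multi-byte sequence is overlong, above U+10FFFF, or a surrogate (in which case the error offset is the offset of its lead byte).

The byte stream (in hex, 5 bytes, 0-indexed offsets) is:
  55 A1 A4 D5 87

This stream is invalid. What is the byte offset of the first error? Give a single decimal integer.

Answer: 1

Derivation:
Byte[0]=55: 1-byte ASCII. cp=U+0055
Byte[1]=A1: INVALID lead byte (not 0xxx/110x/1110/11110)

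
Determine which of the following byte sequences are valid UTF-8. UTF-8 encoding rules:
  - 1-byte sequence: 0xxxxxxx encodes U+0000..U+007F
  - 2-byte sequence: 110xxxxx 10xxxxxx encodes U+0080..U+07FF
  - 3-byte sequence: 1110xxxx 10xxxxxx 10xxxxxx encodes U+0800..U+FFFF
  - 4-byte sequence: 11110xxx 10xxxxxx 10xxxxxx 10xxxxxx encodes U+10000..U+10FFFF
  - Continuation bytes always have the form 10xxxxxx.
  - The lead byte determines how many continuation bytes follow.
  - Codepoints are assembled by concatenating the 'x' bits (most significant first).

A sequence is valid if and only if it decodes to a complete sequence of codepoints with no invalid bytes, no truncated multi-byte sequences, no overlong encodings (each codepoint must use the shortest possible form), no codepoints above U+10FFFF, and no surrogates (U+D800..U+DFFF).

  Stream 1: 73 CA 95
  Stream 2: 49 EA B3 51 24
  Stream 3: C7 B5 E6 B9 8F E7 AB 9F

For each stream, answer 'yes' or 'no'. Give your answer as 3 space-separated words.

Answer: yes no yes

Derivation:
Stream 1: decodes cleanly. VALID
Stream 2: error at byte offset 3. INVALID
Stream 3: decodes cleanly. VALID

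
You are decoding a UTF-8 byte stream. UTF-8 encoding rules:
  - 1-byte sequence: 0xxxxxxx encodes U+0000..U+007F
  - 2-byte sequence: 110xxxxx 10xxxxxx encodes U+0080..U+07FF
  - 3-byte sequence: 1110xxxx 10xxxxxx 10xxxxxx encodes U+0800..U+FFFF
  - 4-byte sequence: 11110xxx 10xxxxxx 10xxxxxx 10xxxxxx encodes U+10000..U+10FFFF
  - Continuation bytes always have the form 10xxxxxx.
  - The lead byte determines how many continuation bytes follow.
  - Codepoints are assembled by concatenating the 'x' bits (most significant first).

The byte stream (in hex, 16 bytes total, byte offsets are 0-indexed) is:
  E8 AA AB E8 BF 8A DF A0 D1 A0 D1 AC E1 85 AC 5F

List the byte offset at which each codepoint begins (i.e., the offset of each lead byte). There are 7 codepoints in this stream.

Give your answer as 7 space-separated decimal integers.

Byte[0]=E8: 3-byte lead, need 2 cont bytes. acc=0x8
Byte[1]=AA: continuation. acc=(acc<<6)|0x2A=0x22A
Byte[2]=AB: continuation. acc=(acc<<6)|0x2B=0x8AAB
Completed: cp=U+8AAB (starts at byte 0)
Byte[3]=E8: 3-byte lead, need 2 cont bytes. acc=0x8
Byte[4]=BF: continuation. acc=(acc<<6)|0x3F=0x23F
Byte[5]=8A: continuation. acc=(acc<<6)|0x0A=0x8FCA
Completed: cp=U+8FCA (starts at byte 3)
Byte[6]=DF: 2-byte lead, need 1 cont bytes. acc=0x1F
Byte[7]=A0: continuation. acc=(acc<<6)|0x20=0x7E0
Completed: cp=U+07E0 (starts at byte 6)
Byte[8]=D1: 2-byte lead, need 1 cont bytes. acc=0x11
Byte[9]=A0: continuation. acc=(acc<<6)|0x20=0x460
Completed: cp=U+0460 (starts at byte 8)
Byte[10]=D1: 2-byte lead, need 1 cont bytes. acc=0x11
Byte[11]=AC: continuation. acc=(acc<<6)|0x2C=0x46C
Completed: cp=U+046C (starts at byte 10)
Byte[12]=E1: 3-byte lead, need 2 cont bytes. acc=0x1
Byte[13]=85: continuation. acc=(acc<<6)|0x05=0x45
Byte[14]=AC: continuation. acc=(acc<<6)|0x2C=0x116C
Completed: cp=U+116C (starts at byte 12)
Byte[15]=5F: 1-byte ASCII. cp=U+005F

Answer: 0 3 6 8 10 12 15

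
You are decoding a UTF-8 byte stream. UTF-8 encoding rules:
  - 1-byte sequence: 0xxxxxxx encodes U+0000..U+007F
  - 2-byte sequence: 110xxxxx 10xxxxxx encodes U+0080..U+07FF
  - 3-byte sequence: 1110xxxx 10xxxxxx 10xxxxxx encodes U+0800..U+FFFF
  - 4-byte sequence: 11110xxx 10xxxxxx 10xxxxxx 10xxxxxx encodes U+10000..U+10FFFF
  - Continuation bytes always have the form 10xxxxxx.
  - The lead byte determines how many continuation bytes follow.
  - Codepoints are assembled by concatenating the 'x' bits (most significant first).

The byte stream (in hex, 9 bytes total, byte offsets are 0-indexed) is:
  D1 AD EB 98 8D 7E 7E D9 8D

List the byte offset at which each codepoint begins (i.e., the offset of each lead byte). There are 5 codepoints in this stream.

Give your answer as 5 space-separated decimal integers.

Byte[0]=D1: 2-byte lead, need 1 cont bytes. acc=0x11
Byte[1]=AD: continuation. acc=(acc<<6)|0x2D=0x46D
Completed: cp=U+046D (starts at byte 0)
Byte[2]=EB: 3-byte lead, need 2 cont bytes. acc=0xB
Byte[3]=98: continuation. acc=(acc<<6)|0x18=0x2D8
Byte[4]=8D: continuation. acc=(acc<<6)|0x0D=0xB60D
Completed: cp=U+B60D (starts at byte 2)
Byte[5]=7E: 1-byte ASCII. cp=U+007E
Byte[6]=7E: 1-byte ASCII. cp=U+007E
Byte[7]=D9: 2-byte lead, need 1 cont bytes. acc=0x19
Byte[8]=8D: continuation. acc=(acc<<6)|0x0D=0x64D
Completed: cp=U+064D (starts at byte 7)

Answer: 0 2 5 6 7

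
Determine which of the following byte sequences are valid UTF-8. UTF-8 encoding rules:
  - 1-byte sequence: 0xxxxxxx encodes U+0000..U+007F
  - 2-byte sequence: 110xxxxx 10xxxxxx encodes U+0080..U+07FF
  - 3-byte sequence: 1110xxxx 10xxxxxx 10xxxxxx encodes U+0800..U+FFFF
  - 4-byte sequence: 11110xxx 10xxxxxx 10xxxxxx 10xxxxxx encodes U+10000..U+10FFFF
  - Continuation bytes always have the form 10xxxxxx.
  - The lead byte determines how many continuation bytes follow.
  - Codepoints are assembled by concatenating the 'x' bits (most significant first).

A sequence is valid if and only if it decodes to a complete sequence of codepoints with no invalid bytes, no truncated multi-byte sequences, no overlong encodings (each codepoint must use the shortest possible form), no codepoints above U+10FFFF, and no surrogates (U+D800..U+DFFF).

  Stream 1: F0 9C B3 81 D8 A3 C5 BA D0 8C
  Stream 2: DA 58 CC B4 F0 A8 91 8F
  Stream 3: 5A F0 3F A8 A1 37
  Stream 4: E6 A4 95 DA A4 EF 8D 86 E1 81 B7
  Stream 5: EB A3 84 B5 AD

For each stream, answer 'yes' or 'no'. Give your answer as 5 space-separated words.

Answer: yes no no yes no

Derivation:
Stream 1: decodes cleanly. VALID
Stream 2: error at byte offset 1. INVALID
Stream 3: error at byte offset 2. INVALID
Stream 4: decodes cleanly. VALID
Stream 5: error at byte offset 3. INVALID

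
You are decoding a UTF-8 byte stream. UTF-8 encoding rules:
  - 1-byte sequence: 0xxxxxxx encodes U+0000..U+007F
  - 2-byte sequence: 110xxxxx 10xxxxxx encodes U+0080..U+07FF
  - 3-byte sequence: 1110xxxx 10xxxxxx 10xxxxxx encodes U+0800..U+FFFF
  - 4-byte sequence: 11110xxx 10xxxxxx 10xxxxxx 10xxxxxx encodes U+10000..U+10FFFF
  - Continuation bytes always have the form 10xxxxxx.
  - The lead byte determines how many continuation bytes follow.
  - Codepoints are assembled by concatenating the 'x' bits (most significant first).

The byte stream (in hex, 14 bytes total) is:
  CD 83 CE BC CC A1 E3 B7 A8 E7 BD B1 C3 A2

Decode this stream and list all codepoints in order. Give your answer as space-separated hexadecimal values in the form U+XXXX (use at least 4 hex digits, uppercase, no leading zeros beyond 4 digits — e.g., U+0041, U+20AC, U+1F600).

Byte[0]=CD: 2-byte lead, need 1 cont bytes. acc=0xD
Byte[1]=83: continuation. acc=(acc<<6)|0x03=0x343
Completed: cp=U+0343 (starts at byte 0)
Byte[2]=CE: 2-byte lead, need 1 cont bytes. acc=0xE
Byte[3]=BC: continuation. acc=(acc<<6)|0x3C=0x3BC
Completed: cp=U+03BC (starts at byte 2)
Byte[4]=CC: 2-byte lead, need 1 cont bytes. acc=0xC
Byte[5]=A1: continuation. acc=(acc<<6)|0x21=0x321
Completed: cp=U+0321 (starts at byte 4)
Byte[6]=E3: 3-byte lead, need 2 cont bytes. acc=0x3
Byte[7]=B7: continuation. acc=(acc<<6)|0x37=0xF7
Byte[8]=A8: continuation. acc=(acc<<6)|0x28=0x3DE8
Completed: cp=U+3DE8 (starts at byte 6)
Byte[9]=E7: 3-byte lead, need 2 cont bytes. acc=0x7
Byte[10]=BD: continuation. acc=(acc<<6)|0x3D=0x1FD
Byte[11]=B1: continuation. acc=(acc<<6)|0x31=0x7F71
Completed: cp=U+7F71 (starts at byte 9)
Byte[12]=C3: 2-byte lead, need 1 cont bytes. acc=0x3
Byte[13]=A2: continuation. acc=(acc<<6)|0x22=0xE2
Completed: cp=U+00E2 (starts at byte 12)

Answer: U+0343 U+03BC U+0321 U+3DE8 U+7F71 U+00E2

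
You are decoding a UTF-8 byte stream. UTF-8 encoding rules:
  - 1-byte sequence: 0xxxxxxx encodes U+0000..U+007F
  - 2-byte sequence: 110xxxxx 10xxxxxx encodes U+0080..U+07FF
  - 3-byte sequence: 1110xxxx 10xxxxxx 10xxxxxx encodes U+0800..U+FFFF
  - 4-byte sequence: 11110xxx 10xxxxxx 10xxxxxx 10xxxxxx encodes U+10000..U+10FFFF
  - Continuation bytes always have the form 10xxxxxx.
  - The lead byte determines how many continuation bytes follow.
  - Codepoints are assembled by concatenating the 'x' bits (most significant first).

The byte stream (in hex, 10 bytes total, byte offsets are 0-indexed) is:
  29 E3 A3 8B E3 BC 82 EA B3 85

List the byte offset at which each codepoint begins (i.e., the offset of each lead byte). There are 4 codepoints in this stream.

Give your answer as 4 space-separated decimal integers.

Answer: 0 1 4 7

Derivation:
Byte[0]=29: 1-byte ASCII. cp=U+0029
Byte[1]=E3: 3-byte lead, need 2 cont bytes. acc=0x3
Byte[2]=A3: continuation. acc=(acc<<6)|0x23=0xE3
Byte[3]=8B: continuation. acc=(acc<<6)|0x0B=0x38CB
Completed: cp=U+38CB (starts at byte 1)
Byte[4]=E3: 3-byte lead, need 2 cont bytes. acc=0x3
Byte[5]=BC: continuation. acc=(acc<<6)|0x3C=0xFC
Byte[6]=82: continuation. acc=(acc<<6)|0x02=0x3F02
Completed: cp=U+3F02 (starts at byte 4)
Byte[7]=EA: 3-byte lead, need 2 cont bytes. acc=0xA
Byte[8]=B3: continuation. acc=(acc<<6)|0x33=0x2B3
Byte[9]=85: continuation. acc=(acc<<6)|0x05=0xACC5
Completed: cp=U+ACC5 (starts at byte 7)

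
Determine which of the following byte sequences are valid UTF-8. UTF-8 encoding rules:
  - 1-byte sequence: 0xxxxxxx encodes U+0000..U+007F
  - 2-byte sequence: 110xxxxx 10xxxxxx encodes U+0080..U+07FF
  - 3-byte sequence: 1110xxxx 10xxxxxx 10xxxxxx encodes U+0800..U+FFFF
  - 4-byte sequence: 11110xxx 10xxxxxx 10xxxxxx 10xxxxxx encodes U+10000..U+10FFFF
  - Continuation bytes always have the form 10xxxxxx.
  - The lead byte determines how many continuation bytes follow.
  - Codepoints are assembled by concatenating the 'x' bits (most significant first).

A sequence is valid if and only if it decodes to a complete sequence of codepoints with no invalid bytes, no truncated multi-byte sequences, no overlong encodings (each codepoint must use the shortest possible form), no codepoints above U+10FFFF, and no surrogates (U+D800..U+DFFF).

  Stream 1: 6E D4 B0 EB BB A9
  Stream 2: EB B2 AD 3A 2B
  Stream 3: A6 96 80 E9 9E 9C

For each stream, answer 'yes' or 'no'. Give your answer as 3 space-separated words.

Answer: yes yes no

Derivation:
Stream 1: decodes cleanly. VALID
Stream 2: decodes cleanly. VALID
Stream 3: error at byte offset 0. INVALID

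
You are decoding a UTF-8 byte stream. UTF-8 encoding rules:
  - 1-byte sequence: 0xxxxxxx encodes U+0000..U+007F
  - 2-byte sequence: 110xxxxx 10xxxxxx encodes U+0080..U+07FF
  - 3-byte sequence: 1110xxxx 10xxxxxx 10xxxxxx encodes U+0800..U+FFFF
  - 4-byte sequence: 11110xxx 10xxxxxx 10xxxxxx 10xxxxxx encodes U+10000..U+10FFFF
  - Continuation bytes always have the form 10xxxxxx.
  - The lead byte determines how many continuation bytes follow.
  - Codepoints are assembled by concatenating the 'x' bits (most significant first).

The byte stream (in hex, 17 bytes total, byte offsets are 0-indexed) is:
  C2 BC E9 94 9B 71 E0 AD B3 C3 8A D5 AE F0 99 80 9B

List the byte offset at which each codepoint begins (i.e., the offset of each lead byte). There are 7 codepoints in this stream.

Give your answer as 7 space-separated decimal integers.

Answer: 0 2 5 6 9 11 13

Derivation:
Byte[0]=C2: 2-byte lead, need 1 cont bytes. acc=0x2
Byte[1]=BC: continuation. acc=(acc<<6)|0x3C=0xBC
Completed: cp=U+00BC (starts at byte 0)
Byte[2]=E9: 3-byte lead, need 2 cont bytes. acc=0x9
Byte[3]=94: continuation. acc=(acc<<6)|0x14=0x254
Byte[4]=9B: continuation. acc=(acc<<6)|0x1B=0x951B
Completed: cp=U+951B (starts at byte 2)
Byte[5]=71: 1-byte ASCII. cp=U+0071
Byte[6]=E0: 3-byte lead, need 2 cont bytes. acc=0x0
Byte[7]=AD: continuation. acc=(acc<<6)|0x2D=0x2D
Byte[8]=B3: continuation. acc=(acc<<6)|0x33=0xB73
Completed: cp=U+0B73 (starts at byte 6)
Byte[9]=C3: 2-byte lead, need 1 cont bytes. acc=0x3
Byte[10]=8A: continuation. acc=(acc<<6)|0x0A=0xCA
Completed: cp=U+00CA (starts at byte 9)
Byte[11]=D5: 2-byte lead, need 1 cont bytes. acc=0x15
Byte[12]=AE: continuation. acc=(acc<<6)|0x2E=0x56E
Completed: cp=U+056E (starts at byte 11)
Byte[13]=F0: 4-byte lead, need 3 cont bytes. acc=0x0
Byte[14]=99: continuation. acc=(acc<<6)|0x19=0x19
Byte[15]=80: continuation. acc=(acc<<6)|0x00=0x640
Byte[16]=9B: continuation. acc=(acc<<6)|0x1B=0x1901B
Completed: cp=U+1901B (starts at byte 13)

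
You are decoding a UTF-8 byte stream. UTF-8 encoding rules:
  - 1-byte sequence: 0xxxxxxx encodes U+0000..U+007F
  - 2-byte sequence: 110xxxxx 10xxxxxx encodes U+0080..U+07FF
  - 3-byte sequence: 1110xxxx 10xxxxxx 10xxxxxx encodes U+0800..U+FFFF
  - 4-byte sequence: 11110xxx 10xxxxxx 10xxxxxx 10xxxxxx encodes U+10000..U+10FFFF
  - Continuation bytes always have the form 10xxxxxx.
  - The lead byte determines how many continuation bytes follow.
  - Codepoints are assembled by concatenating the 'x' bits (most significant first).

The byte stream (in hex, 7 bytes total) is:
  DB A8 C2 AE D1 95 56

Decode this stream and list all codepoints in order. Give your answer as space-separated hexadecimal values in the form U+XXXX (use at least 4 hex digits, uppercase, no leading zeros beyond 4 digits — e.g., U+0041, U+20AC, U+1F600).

Answer: U+06E8 U+00AE U+0455 U+0056

Derivation:
Byte[0]=DB: 2-byte lead, need 1 cont bytes. acc=0x1B
Byte[1]=A8: continuation. acc=(acc<<6)|0x28=0x6E8
Completed: cp=U+06E8 (starts at byte 0)
Byte[2]=C2: 2-byte lead, need 1 cont bytes. acc=0x2
Byte[3]=AE: continuation. acc=(acc<<6)|0x2E=0xAE
Completed: cp=U+00AE (starts at byte 2)
Byte[4]=D1: 2-byte lead, need 1 cont bytes. acc=0x11
Byte[5]=95: continuation. acc=(acc<<6)|0x15=0x455
Completed: cp=U+0455 (starts at byte 4)
Byte[6]=56: 1-byte ASCII. cp=U+0056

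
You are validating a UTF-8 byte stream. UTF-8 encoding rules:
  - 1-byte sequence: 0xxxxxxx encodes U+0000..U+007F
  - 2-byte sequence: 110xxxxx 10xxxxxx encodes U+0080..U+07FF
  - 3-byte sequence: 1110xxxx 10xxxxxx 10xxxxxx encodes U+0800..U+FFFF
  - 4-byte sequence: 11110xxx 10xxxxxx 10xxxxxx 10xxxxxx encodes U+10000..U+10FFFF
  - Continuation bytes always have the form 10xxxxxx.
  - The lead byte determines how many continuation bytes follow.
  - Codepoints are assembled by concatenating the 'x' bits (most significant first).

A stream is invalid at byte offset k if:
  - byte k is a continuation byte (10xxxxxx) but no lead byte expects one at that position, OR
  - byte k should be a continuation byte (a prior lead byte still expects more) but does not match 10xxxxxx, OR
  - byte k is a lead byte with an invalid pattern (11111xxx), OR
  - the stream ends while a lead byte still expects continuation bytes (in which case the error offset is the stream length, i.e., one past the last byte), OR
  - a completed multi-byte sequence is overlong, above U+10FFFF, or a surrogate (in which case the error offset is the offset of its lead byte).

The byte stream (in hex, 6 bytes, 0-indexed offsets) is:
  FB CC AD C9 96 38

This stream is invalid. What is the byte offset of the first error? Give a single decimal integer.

Byte[0]=FB: INVALID lead byte (not 0xxx/110x/1110/11110)

Answer: 0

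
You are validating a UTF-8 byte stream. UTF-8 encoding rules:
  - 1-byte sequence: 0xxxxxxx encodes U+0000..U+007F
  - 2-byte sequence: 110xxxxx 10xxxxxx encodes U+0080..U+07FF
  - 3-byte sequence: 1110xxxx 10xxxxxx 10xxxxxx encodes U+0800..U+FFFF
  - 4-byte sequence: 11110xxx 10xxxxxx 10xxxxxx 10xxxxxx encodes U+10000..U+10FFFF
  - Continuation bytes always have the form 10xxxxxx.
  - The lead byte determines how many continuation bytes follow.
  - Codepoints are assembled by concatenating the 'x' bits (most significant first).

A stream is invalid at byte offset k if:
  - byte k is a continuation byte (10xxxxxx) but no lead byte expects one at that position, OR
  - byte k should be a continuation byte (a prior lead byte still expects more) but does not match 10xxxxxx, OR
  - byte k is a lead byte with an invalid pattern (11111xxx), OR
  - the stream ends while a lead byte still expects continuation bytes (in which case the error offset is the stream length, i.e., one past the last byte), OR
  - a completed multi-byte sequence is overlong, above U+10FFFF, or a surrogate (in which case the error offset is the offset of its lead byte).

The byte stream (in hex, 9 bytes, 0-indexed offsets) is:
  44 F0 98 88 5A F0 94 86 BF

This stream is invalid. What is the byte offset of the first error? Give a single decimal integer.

Byte[0]=44: 1-byte ASCII. cp=U+0044
Byte[1]=F0: 4-byte lead, need 3 cont bytes. acc=0x0
Byte[2]=98: continuation. acc=(acc<<6)|0x18=0x18
Byte[3]=88: continuation. acc=(acc<<6)|0x08=0x608
Byte[4]=5A: expected 10xxxxxx continuation. INVALID

Answer: 4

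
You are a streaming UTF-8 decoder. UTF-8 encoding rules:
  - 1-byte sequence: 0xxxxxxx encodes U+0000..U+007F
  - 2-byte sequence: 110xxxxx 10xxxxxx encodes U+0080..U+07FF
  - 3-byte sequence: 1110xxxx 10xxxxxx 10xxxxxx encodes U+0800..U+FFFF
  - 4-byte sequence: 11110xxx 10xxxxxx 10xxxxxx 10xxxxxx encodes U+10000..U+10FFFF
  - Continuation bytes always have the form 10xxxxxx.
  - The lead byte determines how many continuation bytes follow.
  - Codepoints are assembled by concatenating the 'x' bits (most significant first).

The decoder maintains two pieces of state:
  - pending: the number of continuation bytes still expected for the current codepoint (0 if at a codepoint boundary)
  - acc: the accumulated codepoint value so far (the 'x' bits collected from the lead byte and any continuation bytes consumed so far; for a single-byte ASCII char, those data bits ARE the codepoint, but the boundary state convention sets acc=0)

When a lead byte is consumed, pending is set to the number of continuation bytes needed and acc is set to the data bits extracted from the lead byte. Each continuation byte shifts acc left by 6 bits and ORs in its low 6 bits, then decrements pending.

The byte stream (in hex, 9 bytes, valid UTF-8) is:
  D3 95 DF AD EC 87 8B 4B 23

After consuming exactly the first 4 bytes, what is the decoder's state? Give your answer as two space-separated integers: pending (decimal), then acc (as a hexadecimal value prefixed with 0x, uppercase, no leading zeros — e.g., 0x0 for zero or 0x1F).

Answer: 0 0x7ED

Derivation:
Byte[0]=D3: 2-byte lead. pending=1, acc=0x13
Byte[1]=95: continuation. acc=(acc<<6)|0x15=0x4D5, pending=0
Byte[2]=DF: 2-byte lead. pending=1, acc=0x1F
Byte[3]=AD: continuation. acc=(acc<<6)|0x2D=0x7ED, pending=0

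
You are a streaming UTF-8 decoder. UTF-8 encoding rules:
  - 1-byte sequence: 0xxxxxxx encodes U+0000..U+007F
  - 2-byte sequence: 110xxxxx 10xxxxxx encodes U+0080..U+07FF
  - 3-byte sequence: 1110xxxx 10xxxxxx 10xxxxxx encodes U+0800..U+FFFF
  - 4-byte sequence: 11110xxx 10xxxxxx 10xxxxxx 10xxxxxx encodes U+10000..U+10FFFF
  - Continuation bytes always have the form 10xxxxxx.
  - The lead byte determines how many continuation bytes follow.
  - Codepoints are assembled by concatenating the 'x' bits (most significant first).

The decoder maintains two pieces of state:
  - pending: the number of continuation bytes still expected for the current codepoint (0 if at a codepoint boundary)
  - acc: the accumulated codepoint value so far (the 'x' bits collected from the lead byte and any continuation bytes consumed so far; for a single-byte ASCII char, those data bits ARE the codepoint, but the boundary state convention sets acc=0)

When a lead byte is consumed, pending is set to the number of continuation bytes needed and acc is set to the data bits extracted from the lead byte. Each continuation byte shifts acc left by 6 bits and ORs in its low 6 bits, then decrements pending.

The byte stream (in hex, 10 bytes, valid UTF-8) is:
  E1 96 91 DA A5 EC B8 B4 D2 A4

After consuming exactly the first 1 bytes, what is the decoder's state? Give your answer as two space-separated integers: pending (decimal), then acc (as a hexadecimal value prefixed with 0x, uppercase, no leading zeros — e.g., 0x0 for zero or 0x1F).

Answer: 2 0x1

Derivation:
Byte[0]=E1: 3-byte lead. pending=2, acc=0x1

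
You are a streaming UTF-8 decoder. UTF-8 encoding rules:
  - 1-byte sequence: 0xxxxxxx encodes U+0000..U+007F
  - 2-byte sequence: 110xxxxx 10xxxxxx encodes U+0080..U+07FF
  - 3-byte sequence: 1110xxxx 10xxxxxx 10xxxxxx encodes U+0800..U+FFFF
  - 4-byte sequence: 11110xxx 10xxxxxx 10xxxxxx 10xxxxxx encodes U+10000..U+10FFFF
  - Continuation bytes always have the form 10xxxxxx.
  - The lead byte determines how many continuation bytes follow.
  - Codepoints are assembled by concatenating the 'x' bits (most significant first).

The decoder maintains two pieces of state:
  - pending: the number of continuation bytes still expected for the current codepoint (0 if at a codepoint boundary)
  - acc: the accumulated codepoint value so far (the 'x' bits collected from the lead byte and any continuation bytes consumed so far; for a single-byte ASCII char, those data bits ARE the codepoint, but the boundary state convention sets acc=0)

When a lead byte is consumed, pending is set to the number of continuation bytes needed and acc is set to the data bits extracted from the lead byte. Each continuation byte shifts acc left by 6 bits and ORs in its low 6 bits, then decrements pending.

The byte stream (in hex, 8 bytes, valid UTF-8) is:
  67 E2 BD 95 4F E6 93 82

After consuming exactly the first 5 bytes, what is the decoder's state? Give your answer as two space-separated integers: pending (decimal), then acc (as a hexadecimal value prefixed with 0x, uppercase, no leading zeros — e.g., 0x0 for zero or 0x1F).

Answer: 0 0x0

Derivation:
Byte[0]=67: 1-byte. pending=0, acc=0x0
Byte[1]=E2: 3-byte lead. pending=2, acc=0x2
Byte[2]=BD: continuation. acc=(acc<<6)|0x3D=0xBD, pending=1
Byte[3]=95: continuation. acc=(acc<<6)|0x15=0x2F55, pending=0
Byte[4]=4F: 1-byte. pending=0, acc=0x0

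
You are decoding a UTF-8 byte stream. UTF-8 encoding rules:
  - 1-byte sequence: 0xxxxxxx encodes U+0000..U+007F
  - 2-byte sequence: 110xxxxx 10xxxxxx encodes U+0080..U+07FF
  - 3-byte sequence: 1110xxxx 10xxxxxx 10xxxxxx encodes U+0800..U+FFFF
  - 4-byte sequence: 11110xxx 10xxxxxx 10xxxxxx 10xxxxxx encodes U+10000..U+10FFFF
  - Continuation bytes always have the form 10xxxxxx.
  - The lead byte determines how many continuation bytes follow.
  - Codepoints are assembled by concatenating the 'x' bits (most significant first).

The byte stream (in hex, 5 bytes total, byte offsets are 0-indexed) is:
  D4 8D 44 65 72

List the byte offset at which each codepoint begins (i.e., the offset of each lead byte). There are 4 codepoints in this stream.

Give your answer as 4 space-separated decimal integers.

Byte[0]=D4: 2-byte lead, need 1 cont bytes. acc=0x14
Byte[1]=8D: continuation. acc=(acc<<6)|0x0D=0x50D
Completed: cp=U+050D (starts at byte 0)
Byte[2]=44: 1-byte ASCII. cp=U+0044
Byte[3]=65: 1-byte ASCII. cp=U+0065
Byte[4]=72: 1-byte ASCII. cp=U+0072

Answer: 0 2 3 4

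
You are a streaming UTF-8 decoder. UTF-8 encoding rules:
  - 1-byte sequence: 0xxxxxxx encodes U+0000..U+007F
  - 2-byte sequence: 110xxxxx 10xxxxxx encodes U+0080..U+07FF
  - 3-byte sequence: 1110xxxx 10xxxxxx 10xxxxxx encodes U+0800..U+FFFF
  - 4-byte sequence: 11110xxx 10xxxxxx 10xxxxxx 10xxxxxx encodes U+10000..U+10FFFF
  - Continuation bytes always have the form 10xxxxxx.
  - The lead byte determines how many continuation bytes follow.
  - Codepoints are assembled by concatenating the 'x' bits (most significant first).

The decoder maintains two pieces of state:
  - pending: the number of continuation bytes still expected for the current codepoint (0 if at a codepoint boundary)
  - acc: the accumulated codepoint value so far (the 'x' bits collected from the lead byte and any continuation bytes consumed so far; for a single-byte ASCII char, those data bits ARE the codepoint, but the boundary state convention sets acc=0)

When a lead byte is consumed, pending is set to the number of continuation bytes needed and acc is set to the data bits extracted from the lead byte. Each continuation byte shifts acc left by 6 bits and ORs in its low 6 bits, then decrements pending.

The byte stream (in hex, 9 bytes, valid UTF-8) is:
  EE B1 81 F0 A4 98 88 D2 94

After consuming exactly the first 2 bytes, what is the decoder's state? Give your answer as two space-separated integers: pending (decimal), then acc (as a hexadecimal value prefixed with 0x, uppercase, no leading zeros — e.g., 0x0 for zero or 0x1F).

Answer: 1 0x3B1

Derivation:
Byte[0]=EE: 3-byte lead. pending=2, acc=0xE
Byte[1]=B1: continuation. acc=(acc<<6)|0x31=0x3B1, pending=1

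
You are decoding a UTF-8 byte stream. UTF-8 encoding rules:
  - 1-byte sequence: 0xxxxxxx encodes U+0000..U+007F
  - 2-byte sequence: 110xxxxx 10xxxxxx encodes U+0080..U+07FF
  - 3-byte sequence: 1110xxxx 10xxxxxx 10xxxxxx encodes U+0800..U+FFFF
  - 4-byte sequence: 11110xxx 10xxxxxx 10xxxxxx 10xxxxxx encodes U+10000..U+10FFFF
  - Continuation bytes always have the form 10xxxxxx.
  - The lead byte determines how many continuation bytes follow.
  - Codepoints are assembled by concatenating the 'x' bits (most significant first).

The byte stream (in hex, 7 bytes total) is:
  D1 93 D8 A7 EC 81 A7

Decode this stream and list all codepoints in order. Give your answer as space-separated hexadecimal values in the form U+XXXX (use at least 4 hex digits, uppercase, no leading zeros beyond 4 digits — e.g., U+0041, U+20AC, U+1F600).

Answer: U+0453 U+0627 U+C067

Derivation:
Byte[0]=D1: 2-byte lead, need 1 cont bytes. acc=0x11
Byte[1]=93: continuation. acc=(acc<<6)|0x13=0x453
Completed: cp=U+0453 (starts at byte 0)
Byte[2]=D8: 2-byte lead, need 1 cont bytes. acc=0x18
Byte[3]=A7: continuation. acc=(acc<<6)|0x27=0x627
Completed: cp=U+0627 (starts at byte 2)
Byte[4]=EC: 3-byte lead, need 2 cont bytes. acc=0xC
Byte[5]=81: continuation. acc=(acc<<6)|0x01=0x301
Byte[6]=A7: continuation. acc=(acc<<6)|0x27=0xC067
Completed: cp=U+C067 (starts at byte 4)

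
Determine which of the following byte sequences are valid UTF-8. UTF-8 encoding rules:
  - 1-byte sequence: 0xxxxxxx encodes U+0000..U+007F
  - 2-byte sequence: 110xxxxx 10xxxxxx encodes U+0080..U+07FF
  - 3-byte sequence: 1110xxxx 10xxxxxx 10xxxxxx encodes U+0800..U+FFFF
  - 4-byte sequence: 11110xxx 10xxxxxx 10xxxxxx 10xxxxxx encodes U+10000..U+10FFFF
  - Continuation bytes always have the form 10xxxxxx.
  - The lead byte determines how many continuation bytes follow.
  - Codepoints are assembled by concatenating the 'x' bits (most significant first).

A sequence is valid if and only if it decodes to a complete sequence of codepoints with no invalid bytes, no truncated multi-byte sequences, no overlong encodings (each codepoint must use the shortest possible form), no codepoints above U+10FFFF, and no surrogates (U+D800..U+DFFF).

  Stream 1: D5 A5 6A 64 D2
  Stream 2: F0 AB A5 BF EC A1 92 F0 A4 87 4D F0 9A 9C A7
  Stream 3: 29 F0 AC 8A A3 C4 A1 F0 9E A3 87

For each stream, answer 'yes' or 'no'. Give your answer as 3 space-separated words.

Answer: no no yes

Derivation:
Stream 1: error at byte offset 5. INVALID
Stream 2: error at byte offset 10. INVALID
Stream 3: decodes cleanly. VALID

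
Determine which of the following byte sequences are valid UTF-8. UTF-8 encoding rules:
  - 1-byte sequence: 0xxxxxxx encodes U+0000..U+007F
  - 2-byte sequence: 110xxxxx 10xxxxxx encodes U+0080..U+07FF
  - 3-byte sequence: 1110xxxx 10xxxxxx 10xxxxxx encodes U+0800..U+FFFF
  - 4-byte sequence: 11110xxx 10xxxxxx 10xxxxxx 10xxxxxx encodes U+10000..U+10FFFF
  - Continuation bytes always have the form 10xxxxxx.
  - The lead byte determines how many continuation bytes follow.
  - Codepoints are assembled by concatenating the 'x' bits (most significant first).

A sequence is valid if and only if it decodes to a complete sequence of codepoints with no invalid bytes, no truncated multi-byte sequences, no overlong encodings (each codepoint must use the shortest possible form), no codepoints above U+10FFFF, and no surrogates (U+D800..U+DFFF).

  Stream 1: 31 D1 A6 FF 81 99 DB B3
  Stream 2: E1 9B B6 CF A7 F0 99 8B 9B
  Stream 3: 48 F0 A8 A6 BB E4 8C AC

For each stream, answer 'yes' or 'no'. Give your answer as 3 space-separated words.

Stream 1: error at byte offset 3. INVALID
Stream 2: decodes cleanly. VALID
Stream 3: decodes cleanly. VALID

Answer: no yes yes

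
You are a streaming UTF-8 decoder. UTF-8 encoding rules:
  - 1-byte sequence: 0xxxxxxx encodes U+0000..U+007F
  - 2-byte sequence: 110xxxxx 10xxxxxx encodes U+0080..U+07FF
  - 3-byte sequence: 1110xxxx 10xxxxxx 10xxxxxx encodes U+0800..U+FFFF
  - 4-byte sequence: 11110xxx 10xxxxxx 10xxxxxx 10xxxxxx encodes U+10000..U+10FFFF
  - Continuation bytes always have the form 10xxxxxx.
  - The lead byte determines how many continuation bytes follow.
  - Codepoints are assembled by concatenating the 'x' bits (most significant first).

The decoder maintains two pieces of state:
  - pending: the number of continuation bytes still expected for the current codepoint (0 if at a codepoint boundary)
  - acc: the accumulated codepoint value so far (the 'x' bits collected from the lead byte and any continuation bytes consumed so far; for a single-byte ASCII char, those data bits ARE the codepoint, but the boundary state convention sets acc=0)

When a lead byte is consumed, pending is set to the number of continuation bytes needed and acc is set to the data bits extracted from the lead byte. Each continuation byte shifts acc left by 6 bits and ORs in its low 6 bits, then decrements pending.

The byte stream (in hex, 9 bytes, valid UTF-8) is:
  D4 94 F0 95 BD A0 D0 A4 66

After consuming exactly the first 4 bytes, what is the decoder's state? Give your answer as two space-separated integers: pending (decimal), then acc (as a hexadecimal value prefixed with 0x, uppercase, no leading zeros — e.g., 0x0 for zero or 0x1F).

Answer: 2 0x15

Derivation:
Byte[0]=D4: 2-byte lead. pending=1, acc=0x14
Byte[1]=94: continuation. acc=(acc<<6)|0x14=0x514, pending=0
Byte[2]=F0: 4-byte lead. pending=3, acc=0x0
Byte[3]=95: continuation. acc=(acc<<6)|0x15=0x15, pending=2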